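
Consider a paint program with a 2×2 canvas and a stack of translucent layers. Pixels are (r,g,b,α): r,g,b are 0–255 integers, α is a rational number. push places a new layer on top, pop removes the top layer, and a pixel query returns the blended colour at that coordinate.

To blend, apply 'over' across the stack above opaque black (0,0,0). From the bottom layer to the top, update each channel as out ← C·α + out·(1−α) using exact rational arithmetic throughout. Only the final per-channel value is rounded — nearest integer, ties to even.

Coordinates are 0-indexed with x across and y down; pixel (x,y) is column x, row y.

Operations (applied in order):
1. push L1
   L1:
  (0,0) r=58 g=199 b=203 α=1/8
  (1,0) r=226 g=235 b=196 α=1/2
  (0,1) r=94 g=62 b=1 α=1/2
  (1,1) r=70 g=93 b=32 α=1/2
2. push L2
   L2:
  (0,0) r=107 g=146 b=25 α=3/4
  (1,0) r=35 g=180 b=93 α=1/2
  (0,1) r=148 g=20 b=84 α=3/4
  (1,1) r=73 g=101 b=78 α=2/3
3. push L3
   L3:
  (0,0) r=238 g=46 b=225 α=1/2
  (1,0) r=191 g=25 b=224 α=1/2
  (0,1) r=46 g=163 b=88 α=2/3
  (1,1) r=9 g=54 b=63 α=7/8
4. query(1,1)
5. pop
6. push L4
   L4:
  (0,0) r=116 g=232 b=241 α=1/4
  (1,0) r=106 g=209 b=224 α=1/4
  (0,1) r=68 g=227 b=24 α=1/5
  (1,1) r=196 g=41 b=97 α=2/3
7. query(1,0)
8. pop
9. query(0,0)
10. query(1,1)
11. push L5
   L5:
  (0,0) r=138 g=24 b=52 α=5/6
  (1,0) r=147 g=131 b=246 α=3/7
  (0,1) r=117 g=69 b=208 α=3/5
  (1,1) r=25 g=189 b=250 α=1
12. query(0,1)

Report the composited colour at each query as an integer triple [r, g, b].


(1,1) stack=L1,L2,L3; from [0,0,0]:
after L1 α=1/2: [35, 93/2, 16]
after L2 α=2/3: [181/3, 497/6, 172/3]
after L3 α=7/8: [185/12, 2765/48, 1495/24]
= [15, 58, 62]

query (1,0) [L1,L2,L4] — begin 0,0,0
L1 α=1/2: [113, 235/2, 98]
L2 α=1/2: [74, 595/4, 191/2]
L4 α=1/4: [82, 2621/16, 1021/8]
→ [82, 164, 128]

query (0,0) [L1,L2] — begin 0,0,0
L1 α=1/8: [29/4, 199/8, 203/8]
L2 α=3/4: [1313/16, 3703/32, 803/32]
= [82, 116, 25]

at x=1,y=1 over L1,L2:
L1 α=1/2: [35, 93/2, 16]
L2 α=2/3: [181/3, 497/6, 172/3]
= [60, 83, 57]

at x=0,y=1 over L1,L2,L5:
L1 α=1/2: [47, 31, 1/2]
L2 α=3/4: [491/4, 91/4, 505/8]
L5 α=3/5: [1193/10, 101/2, 3001/20]
→ [119, 50, 150]


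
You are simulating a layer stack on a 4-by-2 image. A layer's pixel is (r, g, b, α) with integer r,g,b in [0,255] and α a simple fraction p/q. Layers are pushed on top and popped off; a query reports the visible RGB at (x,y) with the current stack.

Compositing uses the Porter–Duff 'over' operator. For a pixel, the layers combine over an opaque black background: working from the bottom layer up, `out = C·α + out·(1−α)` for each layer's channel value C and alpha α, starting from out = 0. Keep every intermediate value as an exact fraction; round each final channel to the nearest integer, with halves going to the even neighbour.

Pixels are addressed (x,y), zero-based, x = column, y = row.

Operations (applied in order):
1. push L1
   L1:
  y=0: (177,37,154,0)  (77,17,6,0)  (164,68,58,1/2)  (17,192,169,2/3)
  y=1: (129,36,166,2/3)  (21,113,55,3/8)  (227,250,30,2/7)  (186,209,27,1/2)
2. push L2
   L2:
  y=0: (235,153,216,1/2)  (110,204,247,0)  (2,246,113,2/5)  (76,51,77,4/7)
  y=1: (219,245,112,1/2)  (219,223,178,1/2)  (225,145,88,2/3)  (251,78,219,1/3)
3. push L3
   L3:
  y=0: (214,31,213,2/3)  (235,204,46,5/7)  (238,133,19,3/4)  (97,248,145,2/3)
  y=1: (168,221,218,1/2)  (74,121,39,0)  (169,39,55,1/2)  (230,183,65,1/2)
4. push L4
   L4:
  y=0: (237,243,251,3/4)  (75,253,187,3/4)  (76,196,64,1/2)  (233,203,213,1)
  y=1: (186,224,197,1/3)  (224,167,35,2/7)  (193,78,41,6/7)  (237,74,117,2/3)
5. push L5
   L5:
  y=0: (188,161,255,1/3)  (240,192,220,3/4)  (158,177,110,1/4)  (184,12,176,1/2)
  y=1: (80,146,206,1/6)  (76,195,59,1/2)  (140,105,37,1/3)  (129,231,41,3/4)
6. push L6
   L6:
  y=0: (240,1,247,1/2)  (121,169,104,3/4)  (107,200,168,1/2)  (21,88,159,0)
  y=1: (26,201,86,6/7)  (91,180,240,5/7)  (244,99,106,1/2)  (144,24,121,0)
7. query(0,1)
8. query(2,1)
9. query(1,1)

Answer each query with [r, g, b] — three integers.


(0,1) stack=L1,L2,L3,L4,L5,L6; from [0,0,0]:
L1 α=2/3: [86, 24, 332/3]
L2 α=1/2: [305/2, 269/2, 334/3]
L3 α=1/2: [641/4, 711/4, 494/3]
L4 α=1/3: [1013/6, 1159/6, 1579/9]
L5 α=1/6: [5545/36, 6671/36, 9749/54]
L6 α=6/7: [11161/252, 50087/252, 37613/378]
= [44, 199, 100]

query (2,1) [L1,L2,L3,L4,L5,L6] — begin 0,0,0
after L1 α=2/7: [454/7, 500/7, 60/7]
after L2 α=2/3: [3604/21, 2530/21, 1292/21]
after L3 α=1/2: [7153/42, 3349/42, 2447/42]
after L4 α=6/7: [55789/294, 23005/294, 12779/294]
after L5 α=1/3: [76369/441, 38440/441, 18218/441]
after L6 α=1/2: [183973/882, 82099/882, 32482/441]
= [209, 93, 74]

at x=1,y=1 over L1,L2,L3,L4,L5,L6:
after L1 α=3/8: [63/8, 339/8, 165/8]
after L2 α=1/2: [1815/16, 2123/16, 1589/16]
after L3 α=0: [1815/16, 2123/16, 1589/16]
after L4 α=2/7: [16243/112, 15959/112, 1295/16]
after L5 α=1/2: [24755/224, 37799/224, 2239/32]
after L6 α=5/7: [75715/784, 138599/784, 21439/112]
= [97, 177, 191]


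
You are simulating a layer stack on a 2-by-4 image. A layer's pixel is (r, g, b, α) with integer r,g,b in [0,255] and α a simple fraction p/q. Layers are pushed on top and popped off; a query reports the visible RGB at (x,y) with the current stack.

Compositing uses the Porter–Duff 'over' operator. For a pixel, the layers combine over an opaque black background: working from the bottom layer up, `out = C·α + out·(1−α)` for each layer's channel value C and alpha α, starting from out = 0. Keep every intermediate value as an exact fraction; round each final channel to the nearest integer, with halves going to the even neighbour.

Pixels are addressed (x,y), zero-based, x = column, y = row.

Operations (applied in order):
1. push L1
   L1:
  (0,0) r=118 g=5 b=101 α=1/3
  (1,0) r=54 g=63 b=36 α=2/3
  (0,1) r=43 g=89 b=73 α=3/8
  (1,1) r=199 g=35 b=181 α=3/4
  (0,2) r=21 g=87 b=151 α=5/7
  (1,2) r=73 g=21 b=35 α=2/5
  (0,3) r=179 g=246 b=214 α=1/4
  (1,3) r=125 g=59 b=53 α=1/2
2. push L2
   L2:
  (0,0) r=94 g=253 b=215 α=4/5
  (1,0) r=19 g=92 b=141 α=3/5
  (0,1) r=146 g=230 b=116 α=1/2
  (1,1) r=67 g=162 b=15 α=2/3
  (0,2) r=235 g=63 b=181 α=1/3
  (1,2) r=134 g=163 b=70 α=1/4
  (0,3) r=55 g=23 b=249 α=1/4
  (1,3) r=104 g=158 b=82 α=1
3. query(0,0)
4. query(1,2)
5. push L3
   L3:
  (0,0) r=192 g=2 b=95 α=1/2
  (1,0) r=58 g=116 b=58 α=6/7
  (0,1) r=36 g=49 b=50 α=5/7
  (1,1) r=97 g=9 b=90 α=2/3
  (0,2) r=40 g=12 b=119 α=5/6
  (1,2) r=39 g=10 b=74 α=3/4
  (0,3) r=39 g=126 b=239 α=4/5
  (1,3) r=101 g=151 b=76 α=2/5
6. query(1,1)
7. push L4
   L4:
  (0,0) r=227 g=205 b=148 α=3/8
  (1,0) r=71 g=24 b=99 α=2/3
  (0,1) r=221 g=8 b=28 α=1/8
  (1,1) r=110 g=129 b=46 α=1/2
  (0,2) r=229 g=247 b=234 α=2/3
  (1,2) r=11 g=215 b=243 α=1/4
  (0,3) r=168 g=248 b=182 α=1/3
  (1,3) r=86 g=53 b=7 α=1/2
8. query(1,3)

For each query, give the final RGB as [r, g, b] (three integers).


(0,0) stack=L1,L2; from [0,0,0]:
after L1 α=1/3: [118/3, 5/3, 101/3]
after L2 α=4/5: [1246/15, 3041/15, 2681/15]
rounded: [83, 203, 179]

(1,2) stack=L1,L2; from [0,0,0]:
L1 α=2/5: [146/5, 42/5, 14]
L2 α=1/4: [277/5, 941/20, 28]
→ [55, 47, 28]

(1,1) stack=L1,L2,L3; from [0,0,0]:
+L1 (α=3/4) → [597/4, 105/4, 543/4]
+L2 (α=2/3) → [1133/12, 467/4, 221/4]
+L3 (α=2/3) → [3461/36, 539/12, 941/12]
→ [96, 45, 78]

query (1,3) [L1,L2,L3,L4] — begin 0,0,0
after L1 α=1/2: [125/2, 59/2, 53/2]
after L2 α=1: [104, 158, 82]
after L3 α=2/5: [514/5, 776/5, 398/5]
after L4 α=1/2: [472/5, 1041/10, 433/10]
rounded: [94, 104, 43]


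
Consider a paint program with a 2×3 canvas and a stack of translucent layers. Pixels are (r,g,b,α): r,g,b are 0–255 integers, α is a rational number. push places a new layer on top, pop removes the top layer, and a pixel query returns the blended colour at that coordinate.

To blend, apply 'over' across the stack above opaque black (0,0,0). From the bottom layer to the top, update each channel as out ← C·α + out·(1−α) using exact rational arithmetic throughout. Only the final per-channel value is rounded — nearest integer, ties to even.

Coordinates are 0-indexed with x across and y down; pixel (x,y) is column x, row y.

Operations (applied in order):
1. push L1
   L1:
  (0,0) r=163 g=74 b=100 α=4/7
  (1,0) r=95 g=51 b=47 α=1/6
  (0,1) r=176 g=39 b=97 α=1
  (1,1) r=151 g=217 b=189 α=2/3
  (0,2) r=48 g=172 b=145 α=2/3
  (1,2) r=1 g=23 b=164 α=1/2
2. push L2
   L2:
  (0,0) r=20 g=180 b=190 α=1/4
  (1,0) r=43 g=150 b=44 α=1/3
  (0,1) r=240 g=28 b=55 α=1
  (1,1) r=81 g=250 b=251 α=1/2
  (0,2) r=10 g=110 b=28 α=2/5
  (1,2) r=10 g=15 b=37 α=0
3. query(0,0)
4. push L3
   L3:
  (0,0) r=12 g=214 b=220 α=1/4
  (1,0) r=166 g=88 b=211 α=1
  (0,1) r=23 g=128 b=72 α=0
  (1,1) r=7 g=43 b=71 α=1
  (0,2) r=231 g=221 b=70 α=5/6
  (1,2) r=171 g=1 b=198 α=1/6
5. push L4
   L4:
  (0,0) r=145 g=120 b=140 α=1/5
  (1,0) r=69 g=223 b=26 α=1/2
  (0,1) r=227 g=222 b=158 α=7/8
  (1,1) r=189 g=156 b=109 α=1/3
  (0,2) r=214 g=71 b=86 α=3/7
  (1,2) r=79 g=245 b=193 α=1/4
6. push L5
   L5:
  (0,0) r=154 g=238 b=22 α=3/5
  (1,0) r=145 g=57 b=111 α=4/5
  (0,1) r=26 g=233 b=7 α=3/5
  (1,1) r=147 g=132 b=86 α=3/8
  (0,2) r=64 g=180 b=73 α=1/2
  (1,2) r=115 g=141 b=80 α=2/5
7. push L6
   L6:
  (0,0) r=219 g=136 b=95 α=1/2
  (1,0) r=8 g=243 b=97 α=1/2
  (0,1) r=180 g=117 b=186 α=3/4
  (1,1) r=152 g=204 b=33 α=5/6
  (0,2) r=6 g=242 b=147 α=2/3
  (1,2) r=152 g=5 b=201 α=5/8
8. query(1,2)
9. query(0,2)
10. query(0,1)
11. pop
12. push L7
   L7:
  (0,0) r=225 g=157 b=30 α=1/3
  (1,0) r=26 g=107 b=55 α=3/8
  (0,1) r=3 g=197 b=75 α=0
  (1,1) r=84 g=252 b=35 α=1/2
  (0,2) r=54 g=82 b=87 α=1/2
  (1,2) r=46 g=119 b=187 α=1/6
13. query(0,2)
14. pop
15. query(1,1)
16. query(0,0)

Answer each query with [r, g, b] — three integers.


at x=0,y=0 over L1,L2:
L1 α=4/7: [652/7, 296/7, 400/7]
L2 α=1/4: [524/7, 537/7, 1265/14]
rounded: [75, 77, 90]

at x=1,y=2 over L1,L2,L3,L4,L5,L6:
+L1 (α=1/2) → [1/2, 23/2, 82]
+L2 (α=0) → [1/2, 23/2, 82]
+L3 (α=1/6) → [347/12, 39/4, 304/3]
+L4 (α=1/4) → [663/16, 1097/16, 497/4]
+L5 (α=2/5) → [5669/80, 7803/80, 2131/20]
+L6 (α=5/8) → [77807/640, 25409/640, 26493/160]
rounded: [122, 40, 166]

at x=0,y=2 over L1,L2,L3,L4,L5,L6:
after L1 α=2/3: [32, 344/3, 290/3]
after L2 α=2/5: [116/5, 564/5, 346/5]
after L3 α=5/6: [5891/30, 6089/30, 1048/15]
after L4 α=3/7: [21412/105, 15373/105, 8062/105]
after L5 α=1/2: [14066/105, 34273/210, 15727/210]
after L6 α=2/3: [15326/315, 135913/630, 77467/630]
rounded: [49, 216, 123]

at x=0,y=1 over L1,L2,L3,L4,L5,L6:
+L1 (α=1) → [176, 39, 97]
+L2 (α=1) → [240, 28, 55]
+L3 (α=0) → [240, 28, 55]
+L4 (α=7/8) → [1829/8, 791/4, 1161/8]
+L5 (α=3/5) → [2141/20, 2189/10, 249/4]
+L6 (α=3/4) → [12941/80, 5699/40, 2481/16]
rounded: [162, 142, 155]

at x=0,y=2 over L1,L2,L3,L4,L5,L7:
after L1 α=2/3: [32, 344/3, 290/3]
after L2 α=2/5: [116/5, 564/5, 346/5]
after L3 α=5/6: [5891/30, 6089/30, 1048/15]
after L4 α=3/7: [21412/105, 15373/105, 8062/105]
after L5 α=1/2: [14066/105, 34273/210, 15727/210]
after L7 α=1/2: [9868/105, 51493/420, 33997/420]
rounded: [94, 123, 81]

query (1,1) [L1,L2,L3,L4,L5] — begin 0,0,0
L1 α=2/3: [302/3, 434/3, 126]
L2 α=1/2: [545/6, 592/3, 377/2]
L3 α=1: [7, 43, 71]
L4 α=1/3: [203/3, 242/3, 251/3]
L5 α=3/8: [1169/12, 1199/12, 2029/24]
rounded: [97, 100, 85]

query (0,0) [L1,L2,L3,L4,L5] — begin 0,0,0
+L1 (α=4/7) → [652/7, 296/7, 400/7]
+L2 (α=1/4) → [524/7, 537/7, 1265/14]
+L3 (α=1/4) → [414/7, 3109/28, 6875/56]
+L4 (α=1/5) → [2671/35, 3949/35, 1767/14]
+L5 (α=3/5) → [21512/175, 32888/175, 2229/35]
= [123, 188, 64]


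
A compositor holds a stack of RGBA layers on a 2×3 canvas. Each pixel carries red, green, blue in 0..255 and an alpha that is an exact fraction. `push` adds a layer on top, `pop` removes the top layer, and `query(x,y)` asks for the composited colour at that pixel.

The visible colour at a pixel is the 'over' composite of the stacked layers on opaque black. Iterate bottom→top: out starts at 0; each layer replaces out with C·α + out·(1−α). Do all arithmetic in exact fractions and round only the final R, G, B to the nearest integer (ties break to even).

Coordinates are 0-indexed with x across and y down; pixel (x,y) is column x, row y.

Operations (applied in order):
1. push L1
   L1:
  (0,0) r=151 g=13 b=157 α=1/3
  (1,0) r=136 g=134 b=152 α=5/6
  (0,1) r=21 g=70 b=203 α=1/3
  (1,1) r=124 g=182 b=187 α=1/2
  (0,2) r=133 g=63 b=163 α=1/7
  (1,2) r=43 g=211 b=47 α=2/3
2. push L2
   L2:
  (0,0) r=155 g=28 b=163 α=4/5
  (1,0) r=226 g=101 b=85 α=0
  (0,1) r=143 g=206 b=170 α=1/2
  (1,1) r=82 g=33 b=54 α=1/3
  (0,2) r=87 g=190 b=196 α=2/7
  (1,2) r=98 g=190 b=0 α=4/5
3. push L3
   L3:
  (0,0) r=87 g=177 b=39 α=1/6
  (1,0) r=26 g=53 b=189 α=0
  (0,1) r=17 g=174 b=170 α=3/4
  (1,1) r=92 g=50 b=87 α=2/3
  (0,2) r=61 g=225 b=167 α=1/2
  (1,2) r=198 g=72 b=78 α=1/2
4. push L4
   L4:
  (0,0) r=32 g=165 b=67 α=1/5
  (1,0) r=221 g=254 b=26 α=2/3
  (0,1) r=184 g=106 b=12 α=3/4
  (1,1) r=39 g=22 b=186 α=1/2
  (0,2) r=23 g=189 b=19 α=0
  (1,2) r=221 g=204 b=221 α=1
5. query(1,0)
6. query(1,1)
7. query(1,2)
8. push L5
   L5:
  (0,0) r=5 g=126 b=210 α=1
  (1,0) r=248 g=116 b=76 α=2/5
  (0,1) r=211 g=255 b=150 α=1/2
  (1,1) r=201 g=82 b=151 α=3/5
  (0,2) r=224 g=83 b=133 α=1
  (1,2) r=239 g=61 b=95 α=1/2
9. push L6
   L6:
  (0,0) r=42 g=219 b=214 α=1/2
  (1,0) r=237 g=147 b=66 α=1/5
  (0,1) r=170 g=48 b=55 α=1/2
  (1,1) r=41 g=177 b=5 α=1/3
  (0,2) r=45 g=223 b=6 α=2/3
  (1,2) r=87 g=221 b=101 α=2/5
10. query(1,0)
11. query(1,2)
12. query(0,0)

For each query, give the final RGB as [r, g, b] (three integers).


at x=1,y=0 over L1,L2,L3,L4:
L1 α=5/6: [340/3, 335/3, 380/3]
L2 α=0: [340/3, 335/3, 380/3]
L3 α=0: [340/3, 335/3, 380/3]
L4 α=2/3: [1666/9, 1859/9, 536/9]
= [185, 207, 60]

at x=1,y=1 over L1,L2,L3,L4:
after L1 α=1/2: [62, 91, 187/2]
after L2 α=1/3: [206/3, 215/3, 241/3]
after L3 α=2/3: [758/9, 515/9, 763/9]
after L4 α=1/2: [1109/18, 713/18, 2437/18]
→ [62, 40, 135]

query (1,2) [L1,L2,L3,L4] — begin 0,0,0
+L1 (α=2/3) → [86/3, 422/3, 94/3]
+L2 (α=4/5) → [1262/15, 2702/15, 94/15]
+L3 (α=1/2) → [2116/15, 1891/15, 632/15]
+L4 (α=1) → [221, 204, 221]
= [221, 204, 221]

(1,0) stack=L1,L2,L3,L4,L5,L6; from [0,0,0]:
L1 α=5/6: [340/3, 335/3, 380/3]
L2 α=0: [340/3, 335/3, 380/3]
L3 α=0: [340/3, 335/3, 380/3]
L4 α=2/3: [1666/9, 1859/9, 536/9]
L5 α=2/5: [3154/15, 511/3, 992/15]
L6 α=1/5: [16171/75, 497/3, 4958/75]
= [216, 166, 66]

(1,2) stack=L1,L2,L3,L4,L5,L6; from [0,0,0]:
L1 α=2/3: [86/3, 422/3, 94/3]
L2 α=4/5: [1262/15, 2702/15, 94/15]
L3 α=1/2: [2116/15, 1891/15, 632/15]
L4 α=1: [221, 204, 221]
L5 α=1/2: [230, 265/2, 158]
L6 α=2/5: [864/5, 1679/10, 676/5]
= [173, 168, 135]

(0,0) stack=L1,L2,L3,L4,L5,L6; from [0,0,0]:
L1 α=1/3: [151/3, 13/3, 157/3]
L2 α=4/5: [2011/15, 349/15, 2113/15]
L3 α=1/6: [1136/9, 440/9, 1115/9]
L4 α=1/5: [4832/45, 649/9, 5063/45]
L5 α=1: [5, 126, 210]
L6 α=1/2: [47/2, 345/2, 212]
= [24, 172, 212]


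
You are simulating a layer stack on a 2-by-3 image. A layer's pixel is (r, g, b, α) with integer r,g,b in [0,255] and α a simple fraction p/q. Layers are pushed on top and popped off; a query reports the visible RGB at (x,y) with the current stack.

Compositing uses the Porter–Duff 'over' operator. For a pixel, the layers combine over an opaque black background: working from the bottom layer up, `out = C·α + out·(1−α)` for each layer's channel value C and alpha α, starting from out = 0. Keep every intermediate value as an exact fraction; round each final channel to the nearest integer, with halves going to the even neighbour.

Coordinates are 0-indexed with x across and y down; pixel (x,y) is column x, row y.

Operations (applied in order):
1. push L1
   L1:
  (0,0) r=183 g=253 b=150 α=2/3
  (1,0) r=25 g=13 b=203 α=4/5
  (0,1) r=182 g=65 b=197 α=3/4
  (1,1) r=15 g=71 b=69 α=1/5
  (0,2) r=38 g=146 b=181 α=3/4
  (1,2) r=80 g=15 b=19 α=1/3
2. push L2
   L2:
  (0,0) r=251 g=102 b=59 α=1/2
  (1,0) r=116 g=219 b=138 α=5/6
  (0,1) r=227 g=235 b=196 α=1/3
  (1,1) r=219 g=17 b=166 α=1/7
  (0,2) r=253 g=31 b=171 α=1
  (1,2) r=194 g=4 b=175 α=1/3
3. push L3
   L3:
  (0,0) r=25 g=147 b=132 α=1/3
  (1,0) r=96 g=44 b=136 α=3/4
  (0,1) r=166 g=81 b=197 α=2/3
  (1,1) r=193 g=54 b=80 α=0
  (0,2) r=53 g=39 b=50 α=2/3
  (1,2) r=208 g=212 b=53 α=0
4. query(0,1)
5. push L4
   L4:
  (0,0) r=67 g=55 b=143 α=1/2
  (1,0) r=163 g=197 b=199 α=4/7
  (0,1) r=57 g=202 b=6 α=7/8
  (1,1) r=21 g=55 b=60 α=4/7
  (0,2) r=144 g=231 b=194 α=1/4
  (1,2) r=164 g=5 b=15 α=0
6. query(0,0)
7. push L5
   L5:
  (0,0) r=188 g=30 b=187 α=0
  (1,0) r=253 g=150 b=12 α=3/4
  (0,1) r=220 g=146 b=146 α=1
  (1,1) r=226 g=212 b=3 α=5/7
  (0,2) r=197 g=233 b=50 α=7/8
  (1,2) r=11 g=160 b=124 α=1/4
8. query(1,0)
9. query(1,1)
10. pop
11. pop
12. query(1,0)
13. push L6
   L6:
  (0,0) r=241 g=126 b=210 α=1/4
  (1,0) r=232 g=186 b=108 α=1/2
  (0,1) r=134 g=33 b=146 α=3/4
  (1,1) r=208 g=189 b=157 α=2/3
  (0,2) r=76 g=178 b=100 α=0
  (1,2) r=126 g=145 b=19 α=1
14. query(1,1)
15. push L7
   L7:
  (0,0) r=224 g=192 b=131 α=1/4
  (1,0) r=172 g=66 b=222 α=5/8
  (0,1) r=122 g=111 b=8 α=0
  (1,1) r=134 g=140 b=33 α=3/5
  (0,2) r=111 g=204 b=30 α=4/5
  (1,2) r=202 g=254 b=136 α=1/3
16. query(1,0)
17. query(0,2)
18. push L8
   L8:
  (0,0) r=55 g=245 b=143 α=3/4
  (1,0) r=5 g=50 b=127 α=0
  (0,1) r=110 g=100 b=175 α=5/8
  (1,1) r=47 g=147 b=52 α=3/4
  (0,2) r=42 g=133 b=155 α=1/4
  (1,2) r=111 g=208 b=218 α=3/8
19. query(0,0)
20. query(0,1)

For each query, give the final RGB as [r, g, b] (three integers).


(0,1) stack=L1,L2,L3; from [0,0,0]:
+L1 (α=3/4) → [273/2, 195/4, 591/4]
+L2 (α=1/3) → [500/3, 665/6, 983/6]
+L3 (α=2/3) → [1496/9, 1637/18, 3347/18]
→ [166, 91, 186]

at x=0,y=0 over L1,L2,L3,L4:
L1 α=2/3: [122, 506/3, 100]
L2 α=1/2: [373/2, 406/3, 159/2]
L3 α=1/3: [398/3, 1253/9, 97]
L4 α=1/2: [599/6, 874/9, 120]
rounded: [100, 97, 120]

(1,0) stack=L1,L2,L3,L4,L5; from [0,0,0]:
L1 α=4/5: [20, 52/5, 812/5]
L2 α=5/6: [100, 5527/30, 2131/15]
L3 α=3/4: [97, 9487/120, 8251/60]
L4 α=4/7: [943/7, 41007/280, 3453/20]
L5 α=3/4: [1564/7, 167007/1120, 4173/80]
= [223, 149, 52]

at x=1,y=1 over L1,L2,L3,L4,L5:
L1 α=1/5: [3, 71/5, 69/5]
L2 α=1/7: [237/7, 73/5, 1244/35]
L3 α=0: [237/7, 73/5, 1244/35]
L4 α=4/7: [1299/49, 1319/35, 12132/245]
L5 α=5/7: [57968/343, 39738/245, 27939/1715]
→ [169, 162, 16]

(1,0) stack=L1,L2,L3; from [0,0,0]:
+L1 (α=4/5) → [20, 52/5, 812/5]
+L2 (α=5/6) → [100, 5527/30, 2131/15]
+L3 (α=3/4) → [97, 9487/120, 8251/60]
= [97, 79, 138]

(1,1) stack=L1,L2,L3,L6; from [0,0,0]:
+L1 (α=1/5) → [3, 71/5, 69/5]
+L2 (α=1/7) → [237/7, 73/5, 1244/35]
+L3 (α=0) → [237/7, 73/5, 1244/35]
+L6 (α=2/3) → [3149/21, 1963/15, 4078/35]
→ [150, 131, 117]

(1,0) stack=L1,L2,L3,L6,L7; from [0,0,0]:
L1 α=4/5: [20, 52/5, 812/5]
L2 α=5/6: [100, 5527/30, 2131/15]
L3 α=3/4: [97, 9487/120, 8251/60]
L6 α=1/2: [329/2, 31807/240, 14731/120]
L7 α=5/8: [2707/16, 58207/640, 59131/320]
= [169, 91, 185]

query (0,2) [L1,L2,L3,L6,L7] — begin 0,0,0
+L1 (α=3/4) → [57/2, 219/2, 543/4]
+L2 (α=1) → [253, 31, 171]
+L3 (α=2/3) → [359/3, 109/3, 271/3]
+L6 (α=0) → [359/3, 109/3, 271/3]
+L7 (α=4/5) → [1691/15, 2557/15, 631/15]
= [113, 170, 42]

at x=0,y=0 over L1,L2,L3,L6,L7,L8:
after L1 α=2/3: [122, 506/3, 100]
after L2 α=1/2: [373/2, 406/3, 159/2]
after L3 α=1/3: [398/3, 1253/9, 97]
after L6 α=1/4: [639/4, 1631/12, 501/4]
after L7 α=1/4: [2813/16, 2399/16, 2027/16]
after L8 α=3/4: [5453/64, 14159/64, 8891/64]
= [85, 221, 139]

(0,1) stack=L1,L2,L3,L6,L7,L8; from [0,0,0]:
+L1 (α=3/4) → [273/2, 195/4, 591/4]
+L2 (α=1/3) → [500/3, 665/6, 983/6]
+L3 (α=2/3) → [1496/9, 1637/18, 3347/18]
+L6 (α=3/4) → [2557/18, 3419/72, 11231/72]
+L7 (α=0) → [2557/18, 3419/72, 11231/72]
+L8 (α=5/8) → [5857/48, 15419/192, 32231/192]
→ [122, 80, 168]


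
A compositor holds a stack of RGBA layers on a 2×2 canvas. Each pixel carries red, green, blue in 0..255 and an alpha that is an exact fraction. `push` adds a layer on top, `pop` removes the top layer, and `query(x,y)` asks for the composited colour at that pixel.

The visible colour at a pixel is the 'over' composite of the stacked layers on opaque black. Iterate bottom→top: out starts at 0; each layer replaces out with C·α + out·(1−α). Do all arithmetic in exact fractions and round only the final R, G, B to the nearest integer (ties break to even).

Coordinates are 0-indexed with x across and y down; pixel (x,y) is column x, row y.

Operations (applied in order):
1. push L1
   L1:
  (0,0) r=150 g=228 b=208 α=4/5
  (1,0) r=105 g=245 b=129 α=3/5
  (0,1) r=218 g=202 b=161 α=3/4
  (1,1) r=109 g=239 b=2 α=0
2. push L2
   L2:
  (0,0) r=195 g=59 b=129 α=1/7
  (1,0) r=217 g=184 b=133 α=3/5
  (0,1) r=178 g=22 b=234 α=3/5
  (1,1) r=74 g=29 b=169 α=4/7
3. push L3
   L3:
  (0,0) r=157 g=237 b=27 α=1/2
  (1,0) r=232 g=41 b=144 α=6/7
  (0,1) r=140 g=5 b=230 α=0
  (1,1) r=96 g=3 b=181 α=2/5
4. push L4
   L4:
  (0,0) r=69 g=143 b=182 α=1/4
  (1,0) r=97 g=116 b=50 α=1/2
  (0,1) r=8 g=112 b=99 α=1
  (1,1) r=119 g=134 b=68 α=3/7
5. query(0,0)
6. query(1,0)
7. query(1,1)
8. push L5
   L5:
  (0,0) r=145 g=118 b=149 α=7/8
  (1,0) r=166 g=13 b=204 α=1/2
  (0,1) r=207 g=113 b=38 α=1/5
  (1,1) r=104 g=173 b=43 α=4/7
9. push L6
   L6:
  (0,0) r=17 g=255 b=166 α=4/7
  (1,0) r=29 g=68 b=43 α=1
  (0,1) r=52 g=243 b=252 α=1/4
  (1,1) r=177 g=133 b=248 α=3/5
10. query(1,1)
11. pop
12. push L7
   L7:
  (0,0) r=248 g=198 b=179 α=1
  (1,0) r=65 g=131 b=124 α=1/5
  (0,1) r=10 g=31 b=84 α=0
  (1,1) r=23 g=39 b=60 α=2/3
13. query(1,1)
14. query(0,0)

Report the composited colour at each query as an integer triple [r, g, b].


at x=0,y=0 over L1,L2,L3,L4:
after L1 α=4/5: [120, 912/5, 832/5]
after L2 α=1/7: [915/7, 5767/35, 5637/35]
after L3 α=1/2: [1007/7, 7031/35, 3291/35]
after L4 α=1/4: [876/7, 13049/70, 16243/140]
rounded: [125, 186, 116]

(1,0) stack=L1,L2,L3,L4; from [0,0,0]:
L1 α=3/5: [63, 147, 387/5]
L2 α=3/5: [777/5, 846/5, 2769/25]
L3 α=6/7: [7737/35, 2076/35, 24369/175]
L4 α=1/2: [5566/35, 3068/35, 33119/350]
= [159, 88, 95]

query (1,1) [L1,L2,L3,L4] — begin 0,0,0
after L1 α=0: [0, 0, 0]
after L2 α=4/7: [296/7, 116/7, 676/7]
after L3 α=2/5: [2232/35, 78/7, 4562/35]
after L4 α=3/7: [21423/245, 3126/49, 25388/245]
→ [87, 64, 104]

(1,1) stack=L1,L2,L3,L4,L5,L6; from [0,0,0]:
+L1 (α=0) → [0, 0, 0]
+L2 (α=4/7) → [296/7, 116/7, 676/7]
+L3 (α=2/5) → [2232/35, 78/7, 4562/35]
+L4 (α=3/7) → [21423/245, 3126/49, 25388/245]
+L5 (α=4/7) → [166189/1715, 43286/343, 118304/1715]
+L6 (α=3/5) → [1243043/8575, 223429/1715, 1512568/8575]
rounded: [145, 130, 176]

query (1,1) [L1,L2,L3,L4,L5,L7] — begin 0,0,0
after L1 α=0: [0, 0, 0]
after L2 α=4/7: [296/7, 116/7, 676/7]
after L3 α=2/5: [2232/35, 78/7, 4562/35]
after L4 α=3/7: [21423/245, 3126/49, 25388/245]
after L5 α=4/7: [166189/1715, 43286/343, 118304/1715]
after L7 α=2/3: [81693/1715, 70040/1029, 324104/5145]
= [48, 68, 63]

at x=0,y=0 over L1,L2,L3,L4,L5,L7:
+L1 (α=4/5) → [120, 912/5, 832/5]
+L2 (α=1/7) → [915/7, 5767/35, 5637/35]
+L3 (α=1/2) → [1007/7, 7031/35, 3291/35]
+L4 (α=1/4) → [876/7, 13049/70, 16243/140]
+L5 (α=7/8) → [7981/56, 70869/560, 162263/1120]
+L7 (α=1) → [248, 198, 179]
rounded: [248, 198, 179]


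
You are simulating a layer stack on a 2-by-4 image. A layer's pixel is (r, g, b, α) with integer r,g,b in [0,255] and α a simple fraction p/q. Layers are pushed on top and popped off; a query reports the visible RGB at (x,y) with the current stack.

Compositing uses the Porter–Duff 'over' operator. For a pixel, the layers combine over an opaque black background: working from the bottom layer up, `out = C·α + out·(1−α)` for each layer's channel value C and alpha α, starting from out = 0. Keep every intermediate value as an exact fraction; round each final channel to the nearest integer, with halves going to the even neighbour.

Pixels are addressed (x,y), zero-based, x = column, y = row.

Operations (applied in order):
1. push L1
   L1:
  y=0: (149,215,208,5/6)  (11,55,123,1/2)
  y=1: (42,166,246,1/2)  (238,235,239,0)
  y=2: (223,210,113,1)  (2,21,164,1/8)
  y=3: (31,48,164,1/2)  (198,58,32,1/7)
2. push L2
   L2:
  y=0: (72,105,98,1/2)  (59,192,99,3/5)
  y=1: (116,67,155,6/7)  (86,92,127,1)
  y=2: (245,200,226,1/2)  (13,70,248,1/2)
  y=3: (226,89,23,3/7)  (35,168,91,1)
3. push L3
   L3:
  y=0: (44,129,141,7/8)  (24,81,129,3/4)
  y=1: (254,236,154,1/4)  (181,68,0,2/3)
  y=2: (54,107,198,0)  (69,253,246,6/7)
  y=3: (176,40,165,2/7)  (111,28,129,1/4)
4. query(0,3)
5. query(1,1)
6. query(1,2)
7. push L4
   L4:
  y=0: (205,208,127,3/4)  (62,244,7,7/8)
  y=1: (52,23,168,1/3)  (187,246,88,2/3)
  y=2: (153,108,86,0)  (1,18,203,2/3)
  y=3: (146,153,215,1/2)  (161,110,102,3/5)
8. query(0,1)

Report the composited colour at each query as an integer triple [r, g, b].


at x=0,y=3 over L1,L2,L3:
+L1 (α=1/2) → [31/2, 24, 82]
+L2 (α=3/7) → [740/7, 363/7, 397/7]
+L3 (α=2/7) → [6164/49, 2375/49, 4295/49]
→ [126, 48, 88]

(1,1) stack=L1,L2,L3; from [0,0,0]:
+L1 (α=0) → [0, 0, 0]
+L2 (α=1) → [86, 92, 127]
+L3 (α=2/3) → [448/3, 76, 127/3]
rounded: [149, 76, 42]

query (1,2) [L1,L2,L3] — begin 0,0,0
after L1 α=1/8: [1/4, 21/8, 41/2]
after L2 α=1/2: [53/8, 581/16, 537/4]
after L3 α=6/7: [3365/56, 24869/112, 6441/28]
rounded: [60, 222, 230]

query (0,1) [L1,L2,L3,L4] — begin 0,0,0
after L1 α=1/2: [21, 83, 123]
after L2 α=6/7: [717/7, 485/7, 1053/7]
after L3 α=1/4: [3929/28, 3107/28, 4237/28]
after L4 α=1/3: [4657/42, 1143/14, 6589/42]
rounded: [111, 82, 157]


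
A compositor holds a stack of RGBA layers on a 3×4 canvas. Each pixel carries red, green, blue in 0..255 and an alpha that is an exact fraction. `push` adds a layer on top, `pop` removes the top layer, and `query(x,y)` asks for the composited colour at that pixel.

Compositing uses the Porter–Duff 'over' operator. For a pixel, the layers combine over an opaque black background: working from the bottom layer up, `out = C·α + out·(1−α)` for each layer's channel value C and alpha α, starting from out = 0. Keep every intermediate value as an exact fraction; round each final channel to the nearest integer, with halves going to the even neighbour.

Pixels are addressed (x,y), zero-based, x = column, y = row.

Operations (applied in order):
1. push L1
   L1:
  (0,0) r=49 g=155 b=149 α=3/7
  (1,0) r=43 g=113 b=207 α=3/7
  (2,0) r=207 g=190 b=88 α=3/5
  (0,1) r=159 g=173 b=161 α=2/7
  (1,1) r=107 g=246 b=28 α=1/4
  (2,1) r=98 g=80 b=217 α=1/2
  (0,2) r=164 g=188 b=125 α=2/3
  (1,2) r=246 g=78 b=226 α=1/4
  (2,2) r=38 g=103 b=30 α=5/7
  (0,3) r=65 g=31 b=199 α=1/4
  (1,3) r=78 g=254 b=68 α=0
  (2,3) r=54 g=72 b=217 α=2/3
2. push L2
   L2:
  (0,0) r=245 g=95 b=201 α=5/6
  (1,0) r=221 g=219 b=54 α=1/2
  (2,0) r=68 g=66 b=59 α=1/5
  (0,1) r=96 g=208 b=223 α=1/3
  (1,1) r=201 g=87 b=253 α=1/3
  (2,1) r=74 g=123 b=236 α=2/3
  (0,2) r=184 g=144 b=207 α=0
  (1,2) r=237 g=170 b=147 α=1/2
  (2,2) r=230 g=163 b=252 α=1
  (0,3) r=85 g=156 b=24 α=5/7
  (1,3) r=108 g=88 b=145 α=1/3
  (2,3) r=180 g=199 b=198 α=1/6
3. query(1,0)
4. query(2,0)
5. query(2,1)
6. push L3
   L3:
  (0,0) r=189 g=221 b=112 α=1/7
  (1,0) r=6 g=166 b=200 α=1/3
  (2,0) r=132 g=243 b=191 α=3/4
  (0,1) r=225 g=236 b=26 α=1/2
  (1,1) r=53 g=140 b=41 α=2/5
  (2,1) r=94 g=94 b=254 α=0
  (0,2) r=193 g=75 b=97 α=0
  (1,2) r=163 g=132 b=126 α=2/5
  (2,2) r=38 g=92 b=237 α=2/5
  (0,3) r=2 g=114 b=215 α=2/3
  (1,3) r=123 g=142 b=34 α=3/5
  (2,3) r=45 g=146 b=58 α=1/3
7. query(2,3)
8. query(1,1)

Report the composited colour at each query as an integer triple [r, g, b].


at x=1,y=0 over L1,L2:
+L1 (α=3/7) → [129/7, 339/7, 621/7]
+L2 (α=1/2) → [838/7, 936/7, 999/14]
= [120, 134, 71]

(2,0) stack=L1,L2; from [0,0,0]:
+L1 (α=3/5) → [621/5, 114, 264/5]
+L2 (α=1/5) → [2824/25, 522/5, 1351/25]
= [113, 104, 54]

(2,1) stack=L1,L2; from [0,0,0]:
+L1 (α=1/2) → [49, 40, 217/2]
+L2 (α=2/3) → [197/3, 286/3, 387/2]
rounded: [66, 95, 194]

(2,3) stack=L1,L2,L3; from [0,0,0]:
L1 α=2/3: [36, 48, 434/3]
L2 α=1/6: [60, 439/6, 1382/9]
L3 α=1/3: [55, 877/9, 3286/27]
→ [55, 97, 122]

(1,1) stack=L1,L2,L3; from [0,0,0]:
L1 α=1/4: [107/4, 123/2, 7]
L2 α=1/3: [509/6, 70, 89]
L3 α=2/5: [721/10, 98, 349/5]
= [72, 98, 70]


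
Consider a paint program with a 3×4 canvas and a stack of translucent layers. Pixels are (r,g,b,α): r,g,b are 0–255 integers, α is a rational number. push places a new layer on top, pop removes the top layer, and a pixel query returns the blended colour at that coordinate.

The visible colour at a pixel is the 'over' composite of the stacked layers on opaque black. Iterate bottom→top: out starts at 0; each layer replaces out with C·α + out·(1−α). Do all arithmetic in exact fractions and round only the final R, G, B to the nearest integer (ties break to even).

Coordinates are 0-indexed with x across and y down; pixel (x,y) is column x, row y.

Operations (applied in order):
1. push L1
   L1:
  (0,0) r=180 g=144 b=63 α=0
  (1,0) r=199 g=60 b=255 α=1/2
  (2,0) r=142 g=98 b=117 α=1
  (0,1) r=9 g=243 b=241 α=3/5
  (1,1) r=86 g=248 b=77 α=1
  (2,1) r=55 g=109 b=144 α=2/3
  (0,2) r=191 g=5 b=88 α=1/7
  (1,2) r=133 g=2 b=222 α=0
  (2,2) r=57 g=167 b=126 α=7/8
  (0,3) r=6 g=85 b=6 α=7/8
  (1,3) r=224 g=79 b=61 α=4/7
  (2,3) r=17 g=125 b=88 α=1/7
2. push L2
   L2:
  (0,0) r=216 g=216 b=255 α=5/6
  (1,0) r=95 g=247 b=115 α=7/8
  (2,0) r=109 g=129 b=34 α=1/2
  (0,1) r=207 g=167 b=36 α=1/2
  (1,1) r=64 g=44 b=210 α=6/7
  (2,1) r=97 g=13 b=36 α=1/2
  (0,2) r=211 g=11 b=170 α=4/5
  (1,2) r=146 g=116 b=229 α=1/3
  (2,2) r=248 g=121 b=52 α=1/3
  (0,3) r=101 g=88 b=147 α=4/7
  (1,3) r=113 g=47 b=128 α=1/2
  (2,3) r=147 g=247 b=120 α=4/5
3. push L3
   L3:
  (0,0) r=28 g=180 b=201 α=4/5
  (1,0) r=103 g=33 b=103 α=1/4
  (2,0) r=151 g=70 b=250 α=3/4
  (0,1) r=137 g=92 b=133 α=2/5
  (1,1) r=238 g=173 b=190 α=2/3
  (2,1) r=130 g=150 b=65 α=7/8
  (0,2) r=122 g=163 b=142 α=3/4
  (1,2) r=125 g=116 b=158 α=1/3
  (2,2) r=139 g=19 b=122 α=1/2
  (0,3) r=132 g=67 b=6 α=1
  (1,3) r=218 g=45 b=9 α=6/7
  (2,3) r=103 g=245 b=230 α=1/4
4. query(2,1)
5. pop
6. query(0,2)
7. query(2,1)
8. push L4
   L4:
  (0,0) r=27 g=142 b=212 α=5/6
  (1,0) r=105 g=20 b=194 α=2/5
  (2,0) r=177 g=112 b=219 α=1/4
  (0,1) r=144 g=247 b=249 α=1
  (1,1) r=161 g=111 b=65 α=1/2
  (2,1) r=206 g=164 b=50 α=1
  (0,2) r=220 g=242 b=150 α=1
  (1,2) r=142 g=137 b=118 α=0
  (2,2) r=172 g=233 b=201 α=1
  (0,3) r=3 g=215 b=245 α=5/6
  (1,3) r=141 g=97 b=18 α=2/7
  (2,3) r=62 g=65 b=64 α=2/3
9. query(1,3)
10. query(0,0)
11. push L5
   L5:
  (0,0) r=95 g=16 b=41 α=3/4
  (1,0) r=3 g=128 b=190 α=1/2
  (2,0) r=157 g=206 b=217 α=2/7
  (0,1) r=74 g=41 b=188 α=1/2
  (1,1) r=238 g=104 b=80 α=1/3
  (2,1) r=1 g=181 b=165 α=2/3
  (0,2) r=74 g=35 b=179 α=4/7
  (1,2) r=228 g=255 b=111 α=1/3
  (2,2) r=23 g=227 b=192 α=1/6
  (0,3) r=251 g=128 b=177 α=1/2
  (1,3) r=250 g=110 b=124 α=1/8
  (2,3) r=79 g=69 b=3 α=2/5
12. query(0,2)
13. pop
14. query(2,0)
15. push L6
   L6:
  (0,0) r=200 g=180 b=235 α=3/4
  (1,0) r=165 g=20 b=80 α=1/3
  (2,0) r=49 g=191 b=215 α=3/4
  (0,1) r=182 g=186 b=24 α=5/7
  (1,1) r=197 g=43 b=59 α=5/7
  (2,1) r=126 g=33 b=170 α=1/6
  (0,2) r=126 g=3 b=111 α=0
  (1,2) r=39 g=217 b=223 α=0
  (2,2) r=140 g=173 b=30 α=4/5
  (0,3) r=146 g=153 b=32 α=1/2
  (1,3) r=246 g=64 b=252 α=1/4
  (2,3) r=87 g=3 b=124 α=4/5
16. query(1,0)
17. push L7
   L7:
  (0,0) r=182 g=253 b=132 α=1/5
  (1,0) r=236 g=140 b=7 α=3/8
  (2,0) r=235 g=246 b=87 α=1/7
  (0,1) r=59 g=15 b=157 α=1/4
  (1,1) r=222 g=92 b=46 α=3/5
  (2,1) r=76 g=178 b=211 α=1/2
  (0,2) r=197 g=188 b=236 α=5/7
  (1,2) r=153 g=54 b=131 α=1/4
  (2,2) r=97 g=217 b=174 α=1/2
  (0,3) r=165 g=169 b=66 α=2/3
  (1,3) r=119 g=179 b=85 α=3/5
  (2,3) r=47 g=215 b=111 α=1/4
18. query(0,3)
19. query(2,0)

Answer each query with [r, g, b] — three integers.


query (2,1) [L1,L2,L3] — begin 0,0,0
L1 α=2/3: [110/3, 218/3, 96]
L2 α=1/2: [401/6, 257/6, 66]
L3 α=7/8: [5861/48, 6557/48, 521/8]
rounded: [122, 137, 65]

query (0,2) [L1,L2] — begin 0,0,0
+L1 (α=1/7) → [191/7, 5/7, 88/7]
+L2 (α=4/5) → [6099/35, 313/35, 4848/35]
→ [174, 9, 139]

(2,1) stack=L1,L2; from [0,0,0]:
L1 α=2/3: [110/3, 218/3, 96]
L2 α=1/2: [401/6, 257/6, 66]
= [67, 43, 66]

(1,3) stack=L1,L2,L4; from [0,0,0]:
after L1 α=4/7: [128, 316/7, 244/7]
after L2 α=1/2: [241/2, 645/14, 570/7]
after L4 α=2/7: [1769/14, 5941/98, 3102/49]
= [126, 61, 63]

query (0,0) [L1,L2,L4] — begin 0,0,0
after L1 α=0: [0, 0, 0]
after L2 α=5/6: [180, 180, 425/2]
after L4 α=5/6: [105/2, 445/3, 2545/12]
= [52, 148, 212]

(0,2) stack=L1,L2,L4,L5; from [0,0,0]:
L1 α=1/7: [191/7, 5/7, 88/7]
L2 α=4/5: [6099/35, 313/35, 4848/35]
L4 α=1: [220, 242, 150]
L5 α=4/7: [956/7, 866/7, 1166/7]
rounded: [137, 124, 167]

(2,0) stack=L1,L2,L4; from [0,0,0]:
+L1 (α=1) → [142, 98, 117]
+L2 (α=1/2) → [251/2, 227/2, 151/2]
+L4 (α=1/4) → [1107/8, 905/8, 891/8]
rounded: [138, 113, 111]

(1,0) stack=L1,L2,L4,L6; from [0,0,0]:
L1 α=1/2: [199/2, 30, 255/2]
L2 α=7/8: [1529/16, 1759/8, 1865/16]
L4 α=2/5: [7947/80, 5597/40, 11803/80]
L6 α=1/3: [4849/40, 1999/20, 5001/40]
= [121, 100, 125]

(0,3) stack=L1,L2,L4,L6,L7; from [0,0,0]:
L1 α=7/8: [21/4, 595/8, 21/4]
L2 α=4/7: [1679/28, 4601/56, 345/4]
L4 α=5/6: [2099/168, 64801/336, 5245/24]
L6 α=1/2: [26627/336, 116209/672, 6013/48]
L7 α=2/3: [137507/1008, 343345/2016, 12349/144]
→ [136, 170, 86]

query (2,0) [L1,L2,L4,L6,L7] — begin 0,0,0
L1 α=1: [142, 98, 117]
L2 α=1/2: [251/2, 227/2, 151/2]
L4 α=1/4: [1107/8, 905/8, 891/8]
L6 α=3/4: [2283/32, 5489/32, 6051/32]
L7 α=1/7: [10609/112, 20403/112, 19545/112]
rounded: [95, 182, 175]


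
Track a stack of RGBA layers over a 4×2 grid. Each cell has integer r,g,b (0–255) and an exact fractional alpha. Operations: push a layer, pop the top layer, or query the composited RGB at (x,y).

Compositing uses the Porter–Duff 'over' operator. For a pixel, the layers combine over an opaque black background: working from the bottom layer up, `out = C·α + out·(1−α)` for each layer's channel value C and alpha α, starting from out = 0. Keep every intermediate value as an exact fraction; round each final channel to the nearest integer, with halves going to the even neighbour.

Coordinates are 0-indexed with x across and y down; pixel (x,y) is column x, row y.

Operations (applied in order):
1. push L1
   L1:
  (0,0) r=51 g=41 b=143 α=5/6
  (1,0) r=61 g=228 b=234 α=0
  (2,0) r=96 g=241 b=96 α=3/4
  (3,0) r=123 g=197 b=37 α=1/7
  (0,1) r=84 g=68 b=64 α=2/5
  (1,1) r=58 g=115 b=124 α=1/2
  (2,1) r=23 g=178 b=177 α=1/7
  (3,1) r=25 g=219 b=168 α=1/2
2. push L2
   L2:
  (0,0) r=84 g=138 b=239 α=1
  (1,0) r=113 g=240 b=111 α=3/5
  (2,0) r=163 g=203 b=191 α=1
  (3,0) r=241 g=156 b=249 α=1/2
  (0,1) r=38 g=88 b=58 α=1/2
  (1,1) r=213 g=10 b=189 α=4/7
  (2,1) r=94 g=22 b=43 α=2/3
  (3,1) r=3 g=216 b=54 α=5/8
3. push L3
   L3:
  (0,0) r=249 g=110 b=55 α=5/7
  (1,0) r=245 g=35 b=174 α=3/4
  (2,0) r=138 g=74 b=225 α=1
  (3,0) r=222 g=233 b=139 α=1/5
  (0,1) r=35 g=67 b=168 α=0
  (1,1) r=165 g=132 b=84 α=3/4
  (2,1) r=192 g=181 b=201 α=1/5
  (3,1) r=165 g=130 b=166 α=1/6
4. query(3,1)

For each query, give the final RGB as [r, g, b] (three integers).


query (3,1) [L1,L2,L3] — begin 0,0,0
after L1 α=1/2: [25/2, 219/2, 84]
after L2 α=5/8: [105/16, 2817/16, 261/4]
after L3 α=1/6: [1055/32, 16165/96, 1969/24]
rounded: [33, 168, 82]


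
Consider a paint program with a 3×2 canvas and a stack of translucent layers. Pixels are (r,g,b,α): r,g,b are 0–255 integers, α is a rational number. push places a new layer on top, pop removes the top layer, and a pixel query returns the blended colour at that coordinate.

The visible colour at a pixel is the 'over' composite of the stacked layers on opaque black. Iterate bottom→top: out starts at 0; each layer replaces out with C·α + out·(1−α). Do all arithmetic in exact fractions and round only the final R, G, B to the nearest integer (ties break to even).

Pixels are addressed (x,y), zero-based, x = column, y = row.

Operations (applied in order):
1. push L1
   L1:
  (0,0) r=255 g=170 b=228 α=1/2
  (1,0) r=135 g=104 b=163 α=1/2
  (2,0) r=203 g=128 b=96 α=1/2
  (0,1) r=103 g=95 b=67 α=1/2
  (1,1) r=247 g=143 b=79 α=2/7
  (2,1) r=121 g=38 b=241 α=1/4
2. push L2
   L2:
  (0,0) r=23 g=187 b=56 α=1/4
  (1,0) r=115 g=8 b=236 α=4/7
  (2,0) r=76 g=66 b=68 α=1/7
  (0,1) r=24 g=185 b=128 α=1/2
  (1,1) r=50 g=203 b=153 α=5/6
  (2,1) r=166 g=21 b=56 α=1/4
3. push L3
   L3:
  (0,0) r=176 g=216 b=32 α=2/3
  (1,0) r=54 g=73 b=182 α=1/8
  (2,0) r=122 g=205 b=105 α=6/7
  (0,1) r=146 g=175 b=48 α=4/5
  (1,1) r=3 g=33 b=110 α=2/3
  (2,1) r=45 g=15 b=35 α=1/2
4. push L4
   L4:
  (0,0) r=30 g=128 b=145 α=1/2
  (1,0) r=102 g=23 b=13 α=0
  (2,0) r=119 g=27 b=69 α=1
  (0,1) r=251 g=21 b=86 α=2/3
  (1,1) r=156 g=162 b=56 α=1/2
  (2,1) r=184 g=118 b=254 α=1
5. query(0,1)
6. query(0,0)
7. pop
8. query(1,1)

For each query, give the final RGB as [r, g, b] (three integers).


at x=0,y=1 over L1,L2,L3,L4:
+L1 (α=1/2) → [103/2, 95/2, 67/2]
+L2 (α=1/2) → [151/4, 465/4, 323/4]
+L3 (α=4/5) → [2487/20, 653/4, 1091/20]
+L4 (α=2/3) → [12527/60, 821/12, 4531/60]
= [209, 68, 76]

at x=0,y=0 over L1,L2,L3,L4:
L1 α=1/2: [255/2, 85, 114]
L2 α=1/4: [811/8, 221/2, 199/2]
L3 α=2/3: [1209/8, 1085/6, 109/2]
L4 α=1/2: [1449/16, 1853/12, 399/4]
→ [91, 154, 100]

(1,1) stack=L1,L2,L3; from [0,0,0]:
+L1 (α=2/7) → [494/7, 286/7, 158/7]
+L2 (α=5/6) → [374/7, 7391/42, 5513/42]
+L3 (α=2/3) → [416/21, 10163/126, 14753/126]
= [20, 81, 117]


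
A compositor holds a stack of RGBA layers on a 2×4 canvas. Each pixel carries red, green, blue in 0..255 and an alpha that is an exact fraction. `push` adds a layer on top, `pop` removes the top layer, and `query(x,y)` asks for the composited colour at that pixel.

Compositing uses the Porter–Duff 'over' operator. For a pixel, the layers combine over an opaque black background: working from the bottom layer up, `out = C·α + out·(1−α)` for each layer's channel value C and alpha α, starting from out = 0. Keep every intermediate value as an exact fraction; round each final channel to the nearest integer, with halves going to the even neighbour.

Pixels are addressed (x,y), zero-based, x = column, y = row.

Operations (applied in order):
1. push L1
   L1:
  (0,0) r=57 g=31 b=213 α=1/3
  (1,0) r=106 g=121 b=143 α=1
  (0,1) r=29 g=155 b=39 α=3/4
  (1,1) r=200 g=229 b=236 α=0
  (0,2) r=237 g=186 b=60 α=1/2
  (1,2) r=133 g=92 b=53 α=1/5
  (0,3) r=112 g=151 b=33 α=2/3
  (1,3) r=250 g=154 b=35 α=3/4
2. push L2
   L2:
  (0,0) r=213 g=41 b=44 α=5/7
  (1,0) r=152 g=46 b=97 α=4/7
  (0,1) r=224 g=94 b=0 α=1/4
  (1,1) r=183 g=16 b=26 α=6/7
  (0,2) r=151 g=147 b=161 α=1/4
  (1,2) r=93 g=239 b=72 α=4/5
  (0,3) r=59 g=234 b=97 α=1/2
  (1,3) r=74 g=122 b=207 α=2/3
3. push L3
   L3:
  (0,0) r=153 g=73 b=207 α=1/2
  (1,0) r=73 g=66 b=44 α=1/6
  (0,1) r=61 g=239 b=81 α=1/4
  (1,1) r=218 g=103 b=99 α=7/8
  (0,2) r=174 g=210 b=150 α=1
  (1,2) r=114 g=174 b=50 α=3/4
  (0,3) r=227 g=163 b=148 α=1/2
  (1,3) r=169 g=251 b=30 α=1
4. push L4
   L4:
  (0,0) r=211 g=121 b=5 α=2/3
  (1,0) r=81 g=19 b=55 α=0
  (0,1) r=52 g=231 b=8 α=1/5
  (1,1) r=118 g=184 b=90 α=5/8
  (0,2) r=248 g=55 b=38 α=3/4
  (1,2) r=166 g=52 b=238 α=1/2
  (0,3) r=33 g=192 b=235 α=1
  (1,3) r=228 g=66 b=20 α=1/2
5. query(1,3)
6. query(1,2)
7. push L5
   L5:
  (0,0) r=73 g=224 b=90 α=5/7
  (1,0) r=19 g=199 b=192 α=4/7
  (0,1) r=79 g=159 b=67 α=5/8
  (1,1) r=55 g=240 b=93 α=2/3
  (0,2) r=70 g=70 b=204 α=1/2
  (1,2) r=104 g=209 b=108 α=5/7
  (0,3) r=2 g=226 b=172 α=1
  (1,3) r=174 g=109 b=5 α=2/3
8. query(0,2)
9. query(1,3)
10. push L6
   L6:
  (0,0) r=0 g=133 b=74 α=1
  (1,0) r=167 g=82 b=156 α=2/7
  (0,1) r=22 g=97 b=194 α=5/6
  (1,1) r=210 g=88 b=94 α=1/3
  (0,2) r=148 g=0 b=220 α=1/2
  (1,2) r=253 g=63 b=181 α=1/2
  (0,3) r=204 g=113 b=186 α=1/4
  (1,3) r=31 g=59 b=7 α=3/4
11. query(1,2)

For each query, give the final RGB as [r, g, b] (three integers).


(1,3) stack=L1,L2,L3,L4; from [0,0,0]:
+L1 (α=3/4) → [375/2, 231/2, 105/4]
+L2 (α=2/3) → [671/6, 719/6, 587/4]
+L3 (α=1) → [169, 251, 30]
+L4 (α=1/2) → [397/2, 317/2, 25]
→ [198, 158, 25]

at x=1,y=2 over L1,L2,L3,L4:
after L1 α=1/5: [133/5, 92/5, 53/5]
after L2 α=4/5: [1993/25, 4872/25, 1493/25]
after L3 α=3/4: [10543/100, 8961/50, 5243/100]
after L4 α=1/2: [27143/200, 11561/100, 29043/200]
= [136, 116, 145]

at x=0,y=2 over L1,L2,L3,L4,L5:
L1 α=1/2: [237/2, 93, 30]
L2 α=1/4: [1013/8, 213/2, 251/4]
L3 α=1: [174, 210, 150]
L4 α=3/4: [459/2, 375/4, 66]
L5 α=1/2: [599/4, 655/8, 135]
rounded: [150, 82, 135]

query (1,3) [L1,L2,L3,L4,L5] — begin 0,0,0
+L1 (α=3/4) → [375/2, 231/2, 105/4]
+L2 (α=2/3) → [671/6, 719/6, 587/4]
+L3 (α=1) → [169, 251, 30]
+L4 (α=1/2) → [397/2, 317/2, 25]
+L5 (α=2/3) → [1093/6, 251/2, 35/3]
= [182, 126, 12]

(1,2) stack=L1,L2,L3,L4,L5,L6; from [0,0,0]:
after L1 α=1/5: [133/5, 92/5, 53/5]
after L2 α=4/5: [1993/25, 4872/25, 1493/25]
after L3 α=3/4: [10543/100, 8961/50, 5243/100]
after L4 α=1/2: [27143/200, 11561/100, 29043/200]
after L5 α=5/7: [79143/700, 63811/350, 83043/700]
after L6 α=1/2: [256243/1400, 85861/700, 209743/1400]
rounded: [183, 123, 150]
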